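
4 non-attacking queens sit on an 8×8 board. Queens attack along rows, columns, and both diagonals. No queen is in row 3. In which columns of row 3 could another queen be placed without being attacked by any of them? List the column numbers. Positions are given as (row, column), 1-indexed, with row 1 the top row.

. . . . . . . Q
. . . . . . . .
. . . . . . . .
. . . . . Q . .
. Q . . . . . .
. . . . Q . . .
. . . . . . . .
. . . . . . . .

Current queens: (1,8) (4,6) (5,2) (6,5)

(1,8) attacks row 3 at column 8 and diagonals 6.
(4,6) attacks row 3 at column 6 and diagonals 5, 7.
(5,2) attacks row 3 at column 2 and diagonals 4.
(6,5) attacks row 3 at column 5 and diagonals 2, 8.
Attacked columns: {2, 4, 5, 6, 7, 8}. Safe: {1, 3}.

columns 1, 3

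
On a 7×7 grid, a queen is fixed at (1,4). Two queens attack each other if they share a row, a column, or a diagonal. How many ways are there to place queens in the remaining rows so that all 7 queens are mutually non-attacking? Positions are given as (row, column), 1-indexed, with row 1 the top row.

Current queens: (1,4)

6

Branch on row 2: col 1 → 2; col 2 → 1; col 6 → 1; col 7 → 2.
Sum: 2 + 1 + 1 + 2 = 6.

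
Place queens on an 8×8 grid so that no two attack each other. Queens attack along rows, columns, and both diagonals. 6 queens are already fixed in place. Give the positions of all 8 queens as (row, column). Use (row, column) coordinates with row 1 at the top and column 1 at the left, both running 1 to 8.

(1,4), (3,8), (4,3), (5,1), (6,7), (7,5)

(1,4) (2,6) (3,8) (4,3) (5,1) (6,7) (7,5) (8,2)

Row 2: attacked by (1,4)→{3,4,5}; (3,8)→{7,8}; (4,3)→{1,3,5}; (5,1)→{1,4}; (6,7)→{3,7}; (7,5)→{5}. Safe: 2, 6. Place at column 6.
Row 8: attacked by (1,4)→{4}; (2,6)→{6}; (3,8)→{3,8}; (4,3)→{3,7}; (5,1)→{1,4}; (6,7)→{5,7}; (7,5)→{4,5,6}. Safe: 2. Place at column 2.
Columns [4, 6, 8, 3, 1, 7, 5, 2], r−c [-3, -4, -5, 1, 4, -1, 2, 6], r+c [5, 8, 11, 7, 6, 13, 12, 10] are all distinct, so no two queens attack.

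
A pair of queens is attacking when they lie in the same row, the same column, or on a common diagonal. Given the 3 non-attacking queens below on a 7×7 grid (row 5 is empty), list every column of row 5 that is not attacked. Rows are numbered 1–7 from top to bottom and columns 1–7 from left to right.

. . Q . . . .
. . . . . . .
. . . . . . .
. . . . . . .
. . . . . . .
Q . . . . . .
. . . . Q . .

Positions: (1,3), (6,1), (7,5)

(1,3) attacks row 5 at column 3 and diagonals 7.
(6,1) attacks row 5 at column 1 and diagonals 2.
(7,5) attacks row 5 at column 5 and diagonals 3, 7.
Attacked columns: {1, 2, 3, 5, 7}. Safe: {4, 6}.

columns 4, 6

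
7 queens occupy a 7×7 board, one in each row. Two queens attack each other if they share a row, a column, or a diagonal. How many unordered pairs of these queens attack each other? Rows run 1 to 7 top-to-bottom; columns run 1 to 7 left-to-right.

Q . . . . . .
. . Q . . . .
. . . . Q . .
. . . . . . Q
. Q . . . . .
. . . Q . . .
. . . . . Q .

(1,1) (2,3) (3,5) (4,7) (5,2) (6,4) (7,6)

0

All columns are distinct and no two queens satisfy |Δrow| = |Δcol|, so no pair attacks.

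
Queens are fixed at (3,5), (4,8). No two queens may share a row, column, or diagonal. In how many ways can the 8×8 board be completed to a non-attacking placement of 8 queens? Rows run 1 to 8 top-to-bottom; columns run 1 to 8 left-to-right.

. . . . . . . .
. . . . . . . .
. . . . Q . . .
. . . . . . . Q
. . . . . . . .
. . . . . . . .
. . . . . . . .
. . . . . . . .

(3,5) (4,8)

6

Branch on row 1: col 1 → 1; col 2 → 1; col 4 → 3; col 6 → 1.
Sum: 1 + 1 + 3 + 1 = 6.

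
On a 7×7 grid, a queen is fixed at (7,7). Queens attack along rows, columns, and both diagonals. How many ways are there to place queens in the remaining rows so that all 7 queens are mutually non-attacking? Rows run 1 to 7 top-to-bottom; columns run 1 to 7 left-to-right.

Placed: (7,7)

4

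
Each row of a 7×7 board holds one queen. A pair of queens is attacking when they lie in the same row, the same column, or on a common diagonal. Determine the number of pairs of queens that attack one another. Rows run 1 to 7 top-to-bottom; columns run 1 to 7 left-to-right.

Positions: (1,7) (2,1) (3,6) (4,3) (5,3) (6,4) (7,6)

7

Same column: (3,6)–(7,6) (column 6); (4,3)–(5,3) (column 3).
Same diagonal: (1,7)–(5,3) (|1−5| = |7−3| = 4); (2,1)–(4,3) (|2−4| = |1−3| = 2); (2,1)–(7,6) (|2−7| = |1−6| = 5); (4,3)–(7,6) (|4−7| = |3−6| = 3); (5,3)–(6,4) (|5−6| = |3−4| = 1).
Total attacking pairs: 7.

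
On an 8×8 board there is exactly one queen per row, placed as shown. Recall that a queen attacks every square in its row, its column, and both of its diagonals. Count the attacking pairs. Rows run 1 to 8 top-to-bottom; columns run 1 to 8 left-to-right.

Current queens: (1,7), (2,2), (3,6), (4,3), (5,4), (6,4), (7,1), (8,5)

4

Same column: (5,4)–(6,4) (column 4).
Same diagonal: (1,7)–(7,1) (|1−7| = |7−1| = 6); (3,6)–(5,4) (|3−5| = |6−4| = 2); (4,3)–(5,4) (|4−5| = |3−4| = 1).
Total attacking pairs: 4.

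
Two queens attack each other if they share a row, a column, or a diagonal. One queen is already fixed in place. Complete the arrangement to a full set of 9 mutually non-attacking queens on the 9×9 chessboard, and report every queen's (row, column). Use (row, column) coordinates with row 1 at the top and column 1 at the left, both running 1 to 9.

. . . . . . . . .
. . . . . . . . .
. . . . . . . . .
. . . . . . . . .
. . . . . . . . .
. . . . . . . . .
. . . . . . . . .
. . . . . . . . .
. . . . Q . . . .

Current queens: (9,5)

(1,7) (2,9) (3,3) (4,8) (5,2) (6,4) (7,6) (8,1) (9,5)

Row 1: attacked by (9,5)→{5}. Safe: 1, 2, 3, 4, 6, 7, 8, 9. Place at column 7.
Row 2: attacked by (1,7)→{6,7,8}; (9,5)→{5}. Safe: 1, 2, 3, 4, 9. Place at column 9.
Row 3: attacked by (1,7)→{5,7,9}; (2,9)→{8,9}; (9,5)→{5}. Safe: 1, 2, 3, 4, 6. Place at column 3.
Row 4: attacked by (1,7)→{4,7}; (2,9)→{7,9}; (3,3)→{2,3,4}; (9,5)→{5}. Safe: 1, 6, 8. Place at column 8.
Row 5: attacked by (1,7)→{3,7}; (2,9)→{6,9}; (3,3)→{1,3,5}; (4,8)→{7,8,9}; (9,5)→{1,5,9}. Safe: 2, 4. Place at column 2.
Row 6: attacked by (1,7)→{2,7}; (2,9)→{5,9}; (3,3)→{3,6}; (4,8)→{6,8}; (5,2)→{1,2,3}; (9,5)→{2,5,8}. Safe: 4. Place at column 4.
Row 7: attacked by (1,7)→{1,7}; (2,9)→{4,9}; (3,3)→{3,7}; (4,8)→{5,8}; (5,2)→{2,4}; (6,4)→{3,4,5}; (9,5)→{3,5,7}. Safe: 6. Place at column 6.
Row 8: attacked by (1,7)→{7}; (2,9)→{3,9}; (3,3)→{3,8}; (4,8)→{4,8}; (5,2)→{2,5}; (6,4)→{2,4,6}; (7,6)→{5,6,7}; (9,5)→{4,5,6}. Safe: 1. Place at column 1.
Columns [7, 9, 3, 8, 2, 4, 6, 1, 5], r−c [-6, -7, 0, -4, 3, 2, 1, 7, 4], r+c [8, 11, 6, 12, 7, 10, 13, 9, 14] are all distinct, so no two queens attack.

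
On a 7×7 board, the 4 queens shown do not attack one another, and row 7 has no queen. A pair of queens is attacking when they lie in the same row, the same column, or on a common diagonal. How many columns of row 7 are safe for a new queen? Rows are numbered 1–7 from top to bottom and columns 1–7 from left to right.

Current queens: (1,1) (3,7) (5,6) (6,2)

(1,1) attacks row 7 at column 1 and diagonals 7.
(3,7) attacks row 7 at column 7 and diagonals 3.
(5,6) attacks row 7 at column 6 and diagonals 4.
(6,2) attacks row 7 at column 2 and diagonals 1, 3.
Attacked columns: {1, 2, 3, 4, 6, 7}. Safe: {5}.

1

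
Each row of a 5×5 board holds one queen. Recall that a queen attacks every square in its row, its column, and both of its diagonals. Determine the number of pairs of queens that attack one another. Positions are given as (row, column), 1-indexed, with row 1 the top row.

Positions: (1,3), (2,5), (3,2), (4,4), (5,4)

Same column: (4,4)–(5,4) (column 4).
Same diagonal: (3,2)–(5,4) (|3−5| = |2−4| = 2).
Total attacking pairs: 2.

2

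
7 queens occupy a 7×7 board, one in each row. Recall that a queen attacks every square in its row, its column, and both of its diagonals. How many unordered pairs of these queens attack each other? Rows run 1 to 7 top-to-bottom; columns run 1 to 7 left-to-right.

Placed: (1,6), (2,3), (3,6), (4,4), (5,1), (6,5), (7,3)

Same column: (1,6)–(3,6) (column 6); (2,3)–(7,3) (column 3).
Same diagonal: (5,1)–(7,3) (|5−7| = |1−3| = 2).
Total attacking pairs: 3.

3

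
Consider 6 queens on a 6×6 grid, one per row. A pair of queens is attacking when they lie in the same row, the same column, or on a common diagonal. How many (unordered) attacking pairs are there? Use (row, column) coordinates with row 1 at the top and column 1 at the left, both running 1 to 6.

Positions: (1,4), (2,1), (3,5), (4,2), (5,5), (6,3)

Same column: (3,5)–(5,5) (column 5).
Total attacking pairs: 1.

1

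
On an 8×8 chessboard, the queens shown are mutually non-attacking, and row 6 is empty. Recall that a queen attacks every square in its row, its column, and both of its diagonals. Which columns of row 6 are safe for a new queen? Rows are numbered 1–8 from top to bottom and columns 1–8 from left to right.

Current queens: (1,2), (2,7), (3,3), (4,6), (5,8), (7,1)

columns 5

(1,2) attacks row 6 at column 2 and diagonals 7.
(2,7) attacks row 6 at column 7 and diagonals 3.
(3,3) attacks row 6 at column 3 and diagonals 6.
(4,6) attacks row 6 at column 6 and diagonals 4, 8.
(5,8) attacks row 6 at column 8 and diagonals 7.
(7,1) attacks row 6 at column 1 and diagonals 2.
Attacked columns: {1, 2, 3, 4, 6, 7, 8}. Safe: {5}.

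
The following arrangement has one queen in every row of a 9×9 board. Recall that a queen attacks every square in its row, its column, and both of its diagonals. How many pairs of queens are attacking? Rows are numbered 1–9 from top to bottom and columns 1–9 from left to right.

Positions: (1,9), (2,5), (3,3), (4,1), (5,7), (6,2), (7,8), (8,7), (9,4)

Same column: (5,7)–(8,7) (column 7).
Same diagonal: (7,8)–(8,7) (|7−8| = |8−7| = 1).
Total attacking pairs: 2.

2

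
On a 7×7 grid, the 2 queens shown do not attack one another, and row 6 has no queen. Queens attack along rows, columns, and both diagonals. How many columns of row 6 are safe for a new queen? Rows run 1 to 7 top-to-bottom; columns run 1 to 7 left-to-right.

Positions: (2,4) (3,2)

(2,4) attacks row 6 at column 4.
(3,2) attacks row 6 at column 2 and diagonals 5.
Attacked columns: {2, 4, 5}. Safe: {1, 3, 6, 7}.

4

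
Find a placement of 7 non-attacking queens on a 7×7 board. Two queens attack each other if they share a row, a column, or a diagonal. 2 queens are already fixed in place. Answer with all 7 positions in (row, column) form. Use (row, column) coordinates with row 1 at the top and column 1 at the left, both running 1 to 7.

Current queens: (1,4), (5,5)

Row 2: attacked by (1,4)→{3,4,5}; (5,5)→{2,5}. Safe: 1, 6, 7. Place at column 6.
Row 3: attacked by (1,4)→{2,4,6}; (2,6)→{5,6,7}; (5,5)→{3,5,7}. Safe: 1. Place at column 1.
Row 4: attacked by (1,4)→{1,4,7}; (2,6)→{4,6}; (3,1)→{1,2}; (5,5)→{4,5,6}. Safe: 3. Place at column 3.
Row 6: attacked by (1,4)→{4}; (2,6)→{2,6}; (3,1)→{1,4}; (4,3)→{1,3,5}; (5,5)→{4,5,6}. Safe: 7. Place at column 7.
Row 7: attacked by (1,4)→{4}; (2,6)→{1,6}; (3,1)→{1,5}; (4,3)→{3,6}; (5,5)→{3,5,7}; (6,7)→{6,7}. Safe: 2. Place at column 2.
Columns [4, 6, 1, 3, 5, 7, 2], r−c [-3, -4, 2, 1, 0, -1, 5], r+c [5, 8, 4, 7, 10, 13, 9] are all distinct, so no two queens attack.

(1,4) (2,6) (3,1) (4,3) (5,5) (6,7) (7,2)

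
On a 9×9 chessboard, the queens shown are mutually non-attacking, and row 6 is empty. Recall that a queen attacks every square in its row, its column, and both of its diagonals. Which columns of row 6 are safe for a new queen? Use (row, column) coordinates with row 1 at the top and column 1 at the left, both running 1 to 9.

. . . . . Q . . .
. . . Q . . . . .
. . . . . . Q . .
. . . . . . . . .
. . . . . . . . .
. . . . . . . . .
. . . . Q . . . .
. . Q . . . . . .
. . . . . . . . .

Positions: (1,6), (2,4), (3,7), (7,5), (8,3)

(1,6) attacks row 6 at column 6 and diagonals 1.
(2,4) attacks row 6 at column 4 and diagonals 8.
(3,7) attacks row 6 at column 7 and diagonals 4.
(7,5) attacks row 6 at column 5 and diagonals 4, 6.
(8,3) attacks row 6 at column 3 and diagonals 1, 5.
Attacked columns: {1, 3, 4, 5, 6, 7, 8}. Safe: {2, 9}.

columns 2, 9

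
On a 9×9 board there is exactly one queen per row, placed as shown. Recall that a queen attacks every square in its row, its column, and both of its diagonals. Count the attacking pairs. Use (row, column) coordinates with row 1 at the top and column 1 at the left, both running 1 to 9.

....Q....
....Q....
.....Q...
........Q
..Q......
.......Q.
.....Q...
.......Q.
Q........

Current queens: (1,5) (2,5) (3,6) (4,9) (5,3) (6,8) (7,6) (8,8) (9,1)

5

Same column: (1,5)–(2,5) (column 5); (3,6)–(7,6) (column 6); (6,8)–(8,8) (column 8).
Same diagonal: (2,5)–(3,6) (|2−3| = |5−6| = 1); (4,9)–(7,6) (|4−7| = |9−6| = 3).
Total attacking pairs: 5.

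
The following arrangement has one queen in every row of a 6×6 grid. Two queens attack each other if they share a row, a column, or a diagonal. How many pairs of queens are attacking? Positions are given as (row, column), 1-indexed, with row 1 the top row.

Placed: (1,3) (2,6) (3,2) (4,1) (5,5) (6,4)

2

Same diagonal: (3,2)–(4,1) (|3−4| = |2−1| = 1); (5,5)–(6,4) (|5−6| = |5−4| = 1).
Total attacking pairs: 2.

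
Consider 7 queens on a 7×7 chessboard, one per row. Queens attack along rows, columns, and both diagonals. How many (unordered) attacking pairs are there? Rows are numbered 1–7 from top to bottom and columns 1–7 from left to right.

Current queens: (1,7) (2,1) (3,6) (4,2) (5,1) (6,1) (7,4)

Same column: (2,1)–(5,1) (column 1); (2,1)–(6,1) (column 1); (5,1)–(6,1) (column 1).
Same diagonal: (4,2)–(5,1) (|4−5| = |2−1| = 1).
Total attacking pairs: 4.

4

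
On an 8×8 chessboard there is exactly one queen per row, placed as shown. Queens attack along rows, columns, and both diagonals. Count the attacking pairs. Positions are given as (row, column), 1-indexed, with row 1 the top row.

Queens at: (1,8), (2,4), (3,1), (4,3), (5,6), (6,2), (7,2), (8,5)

2

Same column: (6,2)–(7,2) (column 2).
Same diagonal: (1,8)–(7,2) (|1−7| = |8−2| = 6).
Total attacking pairs: 2.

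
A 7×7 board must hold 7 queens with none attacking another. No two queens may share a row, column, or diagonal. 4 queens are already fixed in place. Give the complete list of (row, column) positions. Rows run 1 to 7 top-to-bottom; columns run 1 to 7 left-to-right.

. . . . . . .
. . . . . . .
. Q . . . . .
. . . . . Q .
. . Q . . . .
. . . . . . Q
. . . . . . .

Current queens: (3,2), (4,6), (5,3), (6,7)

(1,1) (2,5) (3,2) (4,6) (5,3) (6,7) (7,4)

Row 1: attacked by (3,2)→{2,4}; (4,6)→{3,6}; (5,3)→{3,7}; (6,7)→{2,7}. Safe: 1, 5. Place at column 1.
Row 2: attacked by (1,1)→{1,2}; (3,2)→{1,2,3}; (4,6)→{4,6}; (5,3)→{3,6}; (6,7)→{3,7}. Safe: 5. Place at column 5.
Row 7: attacked by (1,1)→{1,7}; (2,5)→{5}; (3,2)→{2,6}; (4,6)→{3,6}; (5,3)→{1,3,5}; (6,7)→{6,7}. Safe: 4. Place at column 4.
Columns [1, 5, 2, 6, 3, 7, 4], r−c [0, -3, 1, -2, 2, -1, 3], r+c [2, 7, 5, 10, 8, 13, 11] are all distinct, so no two queens attack.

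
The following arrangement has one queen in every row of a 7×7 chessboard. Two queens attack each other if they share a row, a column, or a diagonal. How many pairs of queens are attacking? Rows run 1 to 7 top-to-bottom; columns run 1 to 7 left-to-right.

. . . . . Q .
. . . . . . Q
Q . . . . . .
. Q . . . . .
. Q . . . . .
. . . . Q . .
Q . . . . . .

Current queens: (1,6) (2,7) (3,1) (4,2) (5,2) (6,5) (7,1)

5

Same column: (3,1)–(7,1) (column 1); (4,2)–(5,2) (column 2).
Same diagonal: (1,6)–(2,7) (|1−2| = |6−7| = 1); (1,6)–(5,2) (|1−5| = |6−2| = 4); (3,1)–(4,2) (|3−4| = |1−2| = 1).
Total attacking pairs: 5.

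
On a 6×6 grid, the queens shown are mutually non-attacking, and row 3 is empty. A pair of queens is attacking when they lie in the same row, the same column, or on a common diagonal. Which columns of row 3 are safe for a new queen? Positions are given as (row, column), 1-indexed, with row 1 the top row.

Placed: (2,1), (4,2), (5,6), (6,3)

(2,1) attacks row 3 at column 1 and diagonals 2.
(4,2) attacks row 3 at column 2 and diagonals 1, 3.
(5,6) attacks row 3 at column 6 and diagonals 4.
(6,3) attacks row 3 at column 3 and diagonals 6.
Attacked columns: {1, 2, 3, 4, 6}. Safe: {5}.

columns 5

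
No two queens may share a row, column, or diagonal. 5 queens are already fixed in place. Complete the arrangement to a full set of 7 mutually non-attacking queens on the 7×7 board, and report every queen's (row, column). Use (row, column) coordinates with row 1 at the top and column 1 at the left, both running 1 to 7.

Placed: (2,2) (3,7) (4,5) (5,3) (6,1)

Row 1: attacked by (2,2)→{1,2,3}; (3,7)→{5,7}; (4,5)→{2,5}; (5,3)→{3,7}; (6,1)→{1,6}. Safe: 4. Place at column 4.
Row 7: attacked by (1,4)→{4}; (2,2)→{2,7}; (3,7)→{3,7}; (4,5)→{2,5}; (5,3)→{1,3,5}; (6,1)→{1,2}. Safe: 6. Place at column 6.
Columns [4, 2, 7, 5, 3, 1, 6], r−c [-3, 0, -4, -1, 2, 5, 1], r+c [5, 4, 10, 9, 8, 7, 13] are all distinct, so no two queens attack.

(1,4) (2,2) (3,7) (4,5) (5,3) (6,1) (7,6)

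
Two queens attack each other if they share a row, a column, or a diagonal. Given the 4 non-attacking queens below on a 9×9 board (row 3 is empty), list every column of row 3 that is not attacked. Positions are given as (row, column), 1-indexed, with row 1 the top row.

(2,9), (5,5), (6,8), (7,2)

(2,9) attacks row 3 at column 9 and diagonals 8.
(5,5) attacks row 3 at column 5 and diagonals 3, 7.
(6,8) attacks row 3 at column 8 and diagonals 5.
(7,2) attacks row 3 at column 2 and diagonals 6.
Attacked columns: {2, 3, 5, 6, 7, 8, 9}. Safe: {1, 4}.

columns 1, 4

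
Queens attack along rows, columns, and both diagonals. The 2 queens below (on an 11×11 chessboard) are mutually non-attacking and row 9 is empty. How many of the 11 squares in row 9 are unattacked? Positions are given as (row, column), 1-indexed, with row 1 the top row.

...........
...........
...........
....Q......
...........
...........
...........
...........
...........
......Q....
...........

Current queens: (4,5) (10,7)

6

(4,5) attacks row 9 at column 5 and diagonals 10.
(10,7) attacks row 9 at column 7 and diagonals 6, 8.
Attacked columns: {5, 6, 7, 8, 10}. Safe: {1, 2, 3, 4, 9, 11}.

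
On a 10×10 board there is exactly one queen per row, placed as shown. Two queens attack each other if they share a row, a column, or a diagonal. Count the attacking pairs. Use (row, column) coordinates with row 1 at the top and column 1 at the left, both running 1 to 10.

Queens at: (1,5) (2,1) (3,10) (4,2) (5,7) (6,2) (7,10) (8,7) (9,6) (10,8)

7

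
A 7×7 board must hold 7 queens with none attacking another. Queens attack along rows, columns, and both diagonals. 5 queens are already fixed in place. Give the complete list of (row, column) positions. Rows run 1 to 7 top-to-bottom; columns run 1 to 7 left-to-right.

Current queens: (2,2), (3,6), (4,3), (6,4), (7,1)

(1,5) (2,2) (3,6) (4,3) (5,7) (6,4) (7,1)

Row 1: attacked by (2,2)→{1,2,3}; (3,6)→{4,6}; (4,3)→{3,6}; (6,4)→{4}; (7,1)→{1,7}. Safe: 5. Place at column 5.
Row 5: attacked by (1,5)→{1,5}; (2,2)→{2,5}; (3,6)→{4,6}; (4,3)→{2,3,4}; (6,4)→{3,4,5}; (7,1)→{1,3}. Safe: 7. Place at column 7.
Columns [5, 2, 6, 3, 7, 4, 1], r−c [-4, 0, -3, 1, -2, 2, 6], r+c [6, 4, 9, 7, 12, 10, 8] are all distinct, so no two queens attack.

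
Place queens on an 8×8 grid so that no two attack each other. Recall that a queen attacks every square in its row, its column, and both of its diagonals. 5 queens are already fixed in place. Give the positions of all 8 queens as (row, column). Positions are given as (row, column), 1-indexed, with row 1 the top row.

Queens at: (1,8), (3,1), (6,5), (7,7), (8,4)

(1,8) (2,3) (3,1) (4,6) (5,2) (6,5) (7,7) (8,4)

Row 2: attacked by (1,8)→{7,8}; (3,1)→{1,2}; (6,5)→{1,5}; (7,7)→{2,7}; (8,4)→{4}. Safe: 3, 6. Place at column 3.
Row 4: attacked by (1,8)→{5,8}; (2,3)→{1,3,5}; (3,1)→{1,2}; (6,5)→{3,5,7}; (7,7)→{4,7}; (8,4)→{4,8}. Safe: 6. Place at column 6.
Row 5: attacked by (1,8)→{4,8}; (2,3)→{3,6}; (3,1)→{1,3}; (4,6)→{5,6,7}; (6,5)→{4,5,6}; (7,7)→{5,7}; (8,4)→{1,4,7}. Safe: 2. Place at column 2.
Columns [8, 3, 1, 6, 2, 5, 7, 4], r−c [-7, -1, 2, -2, 3, 1, 0, 4], r+c [9, 5, 4, 10, 7, 11, 14, 12] are all distinct, so no two queens attack.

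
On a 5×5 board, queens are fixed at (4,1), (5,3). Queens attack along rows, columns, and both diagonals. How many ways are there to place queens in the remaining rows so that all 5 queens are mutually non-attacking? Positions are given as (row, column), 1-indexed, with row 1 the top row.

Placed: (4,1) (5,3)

Branch on row 1: col 2 → 0; col 5 → 1.
Sum: 0 + 1 = 1.

1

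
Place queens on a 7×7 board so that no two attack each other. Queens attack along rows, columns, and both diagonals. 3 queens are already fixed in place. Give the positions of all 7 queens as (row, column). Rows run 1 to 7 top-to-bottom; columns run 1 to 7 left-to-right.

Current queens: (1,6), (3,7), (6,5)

(1,6) (2,3) (3,7) (4,4) (5,1) (6,5) (7,2)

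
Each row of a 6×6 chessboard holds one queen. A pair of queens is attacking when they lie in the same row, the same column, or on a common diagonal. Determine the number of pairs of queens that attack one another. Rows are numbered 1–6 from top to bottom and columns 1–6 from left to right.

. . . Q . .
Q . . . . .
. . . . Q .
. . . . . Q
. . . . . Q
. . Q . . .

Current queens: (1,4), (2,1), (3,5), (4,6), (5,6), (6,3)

2

Same column: (4,6)–(5,6) (column 6).
Same diagonal: (3,5)–(4,6) (|3−4| = |5−6| = 1).
Total attacking pairs: 2.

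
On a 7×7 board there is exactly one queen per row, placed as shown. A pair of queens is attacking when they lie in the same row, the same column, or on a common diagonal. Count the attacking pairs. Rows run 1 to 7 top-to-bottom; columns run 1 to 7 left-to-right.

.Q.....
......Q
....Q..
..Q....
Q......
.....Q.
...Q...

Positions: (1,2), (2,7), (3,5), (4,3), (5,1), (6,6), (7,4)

0

All columns are distinct and no two queens satisfy |Δrow| = |Δcol|, so no pair attacks.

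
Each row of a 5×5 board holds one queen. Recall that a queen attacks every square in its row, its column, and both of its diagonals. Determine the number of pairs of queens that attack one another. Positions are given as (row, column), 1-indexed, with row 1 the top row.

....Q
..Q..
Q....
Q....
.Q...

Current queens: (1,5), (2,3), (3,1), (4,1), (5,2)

Same column: (3,1)–(4,1) (column 1).
Same diagonal: (2,3)–(4,1) (|2−4| = |3−1| = 2); (4,1)–(5,2) (|4−5| = |1−2| = 1).
Total attacking pairs: 3.

3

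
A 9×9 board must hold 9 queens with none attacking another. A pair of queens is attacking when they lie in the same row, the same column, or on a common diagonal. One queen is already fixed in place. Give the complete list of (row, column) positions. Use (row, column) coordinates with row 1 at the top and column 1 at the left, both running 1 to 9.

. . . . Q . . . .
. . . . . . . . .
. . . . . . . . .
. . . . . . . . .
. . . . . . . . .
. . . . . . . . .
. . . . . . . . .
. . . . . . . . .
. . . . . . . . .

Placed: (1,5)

(1,5) (2,9) (3,4) (4,6) (5,8) (6,2) (7,7) (8,1) (9,3)

Row 2: attacked by (1,5)→{4,5,6}. Safe: 1, 2, 3, 7, 8, 9. Place at column 9.
Row 3: attacked by (1,5)→{3,5,7}; (2,9)→{8,9}. Safe: 1, 2, 4, 6. Place at column 4.
Row 4: attacked by (1,5)→{2,5,8}; (2,9)→{7,9}; (3,4)→{3,4,5}. Safe: 1, 6. Place at column 6.
Row 5: attacked by (1,5)→{1,5,9}; (2,9)→{6,9}; (3,4)→{2,4,6}; (4,6)→{5,6,7}. Safe: 3, 8. Place at column 8.
Row 6: attacked by (1,5)→{5}; (2,9)→{5,9}; (3,4)→{1,4,7}; (4,6)→{4,6,8}; (5,8)→{7,8,9}. Safe: 2, 3. Place at column 2.
Row 7: attacked by (1,5)→{5}; (2,9)→{4,9}; (3,4)→{4,8}; (4,6)→{3,6,9}; (5,8)→{6,8}; (6,2)→{1,2,3}. Safe: 7. Place at column 7.
Row 8: attacked by (1,5)→{5}; (2,9)→{3,9}; (3,4)→{4,9}; (4,6)→{2,6}; (5,8)→{5,8}; (6,2)→{2,4}; (7,7)→{6,7,8}. Safe: 1. Place at column 1.
Row 9: attacked by (1,5)→{5}; (2,9)→{2,9}; (3,4)→{4}; (4,6)→{1,6}; (5,8)→{4,8}; (6,2)→{2,5}; (7,7)→{5,7,9}; (8,1)→{1,2}. Safe: 3. Place at column 3.
Columns [5, 9, 4, 6, 8, 2, 7, 1, 3], r−c [-4, -7, -1, -2, -3, 4, 0, 7, 6], r+c [6, 11, 7, 10, 13, 8, 14, 9, 12] are all distinct, so no two queens attack.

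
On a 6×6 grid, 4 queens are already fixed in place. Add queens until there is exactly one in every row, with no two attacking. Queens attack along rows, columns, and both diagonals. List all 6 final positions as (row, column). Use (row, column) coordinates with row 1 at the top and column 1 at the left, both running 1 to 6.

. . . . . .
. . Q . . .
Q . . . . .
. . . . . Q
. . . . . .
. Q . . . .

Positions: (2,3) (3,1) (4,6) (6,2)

Row 1: attacked by (2,3)→{2,3,4}; (3,1)→{1,3}; (4,6)→{3,6}; (6,2)→{2}. Safe: 5. Place at column 5.
Row 5: attacked by (1,5)→{1,5}; (2,3)→{3,6}; (3,1)→{1,3}; (4,6)→{5,6}; (6,2)→{1,2,3}. Safe: 4. Place at column 4.
Columns [5, 3, 1, 6, 4, 2], r−c [-4, -1, 2, -2, 1, 4], r+c [6, 5, 4, 10, 9, 8] are all distinct, so no two queens attack.

(1,5) (2,3) (3,1) (4,6) (5,4) (6,2)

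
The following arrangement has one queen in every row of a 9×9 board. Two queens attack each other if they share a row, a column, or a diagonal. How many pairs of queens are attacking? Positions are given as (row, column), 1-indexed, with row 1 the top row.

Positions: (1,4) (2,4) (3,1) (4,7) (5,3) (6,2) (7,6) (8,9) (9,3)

5

Same column: (1,4)–(2,4) (column 4); (5,3)–(9,3) (column 3).
Same diagonal: (1,4)–(4,7) (|1−4| = |4−7| = 3); (3,1)–(5,3) (|3−5| = |1−3| = 2); (5,3)–(6,2) (|5−6| = |3−2| = 1).
Total attacking pairs: 5.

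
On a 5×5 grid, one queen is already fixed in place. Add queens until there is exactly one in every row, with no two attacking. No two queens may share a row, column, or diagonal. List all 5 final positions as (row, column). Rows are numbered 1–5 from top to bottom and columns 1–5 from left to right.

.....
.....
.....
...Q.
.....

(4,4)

Row 1: attacked by (4,4)→{1,4}. Safe: 2, 3, 5. Place at column 3.
Row 2: attacked by (1,3)→{2,3,4}; (4,4)→{2,4}. Safe: 1, 5. Place at column 5.
Row 3: attacked by (1,3)→{1,3,5}; (2,5)→{4,5}; (4,4)→{3,4,5}. Safe: 2. Place at column 2.
Row 5: attacked by (1,3)→{3}; (2,5)→{2,5}; (3,2)→{2,4}; (4,4)→{3,4,5}. Safe: 1. Place at column 1.
Columns [3, 5, 2, 4, 1], r−c [-2, -3, 1, 0, 4], r+c [4, 7, 5, 8, 6] are all distinct, so no two queens attack.

(1,3) (2,5) (3,2) (4,4) (5,1)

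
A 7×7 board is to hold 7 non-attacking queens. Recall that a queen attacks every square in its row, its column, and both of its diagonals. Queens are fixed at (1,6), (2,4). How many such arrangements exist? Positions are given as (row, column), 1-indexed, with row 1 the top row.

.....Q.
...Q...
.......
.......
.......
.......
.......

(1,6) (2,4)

Branch on row 3: col 1 → 0; col 2 → 1; col 7 → 1.
Sum: 0 + 1 + 1 = 2.

2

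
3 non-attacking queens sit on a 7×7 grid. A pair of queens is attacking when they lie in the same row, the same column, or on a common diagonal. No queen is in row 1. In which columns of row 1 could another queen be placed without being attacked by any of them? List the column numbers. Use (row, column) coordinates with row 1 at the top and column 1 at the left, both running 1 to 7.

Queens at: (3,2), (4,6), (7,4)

(3,2) attacks row 1 at column 2 and diagonals 4.
(4,6) attacks row 1 at column 6 and diagonals 3.
(7,4) attacks row 1 at column 4.
Attacked columns: {2, 3, 4, 6}. Safe: {1, 5, 7}.

columns 1, 5, 7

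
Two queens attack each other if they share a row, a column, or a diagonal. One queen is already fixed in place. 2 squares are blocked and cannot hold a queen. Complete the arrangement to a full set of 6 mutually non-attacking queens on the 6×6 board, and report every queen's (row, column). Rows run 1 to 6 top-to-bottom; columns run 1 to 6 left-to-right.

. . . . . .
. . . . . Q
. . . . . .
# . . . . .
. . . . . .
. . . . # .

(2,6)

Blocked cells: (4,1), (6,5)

(1,3) (2,6) (3,2) (4,5) (5,1) (6,4)

Row 1: attacked by (2,6)→{5,6}. Safe: 1, 2, 3, 4. Place at column 3.
Row 3: attacked by (1,3)→{1,3,5}; (2,6)→{5,6}. Safe: 2, 4. Place at column 2.
Row 4: attacked by (1,3)→{3,6}; (2,6)→{4,6}; (3,2)→{1,2,3}. Blocked: 1. Safe: 5. Place at column 5.
Row 5: attacked by (1,3)→{3}; (2,6)→{3,6}; (3,2)→{2,4}; (4,5)→{4,5,6}. Safe: 1. Place at column 1.
Row 6: attacked by (1,3)→{3}; (2,6)→{2,6}; (3,2)→{2,5}; (4,5)→{3,5}; (5,1)→{1,2}. Blocked: 5. Safe: 4. Place at column 4.
Columns [3, 6, 2, 5, 1, 4], r−c [-2, -4, 1, -1, 4, 2], r+c [4, 8, 5, 9, 6, 10] are all distinct, so no two queens attack.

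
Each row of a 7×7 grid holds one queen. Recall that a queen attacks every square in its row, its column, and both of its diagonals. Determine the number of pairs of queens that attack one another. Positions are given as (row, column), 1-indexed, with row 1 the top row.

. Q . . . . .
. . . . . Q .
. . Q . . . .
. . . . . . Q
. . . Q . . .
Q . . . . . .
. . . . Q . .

0

All columns are distinct and no two queens satisfy |Δrow| = |Δcol|, so no pair attacks.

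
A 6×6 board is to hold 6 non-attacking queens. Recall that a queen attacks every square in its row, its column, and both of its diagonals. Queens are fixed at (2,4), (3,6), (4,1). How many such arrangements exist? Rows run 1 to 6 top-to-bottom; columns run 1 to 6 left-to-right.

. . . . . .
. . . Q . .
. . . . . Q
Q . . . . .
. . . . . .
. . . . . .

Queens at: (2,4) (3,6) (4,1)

1

Branch on row 1: col 2 → 1.
Sum: 1 = 1.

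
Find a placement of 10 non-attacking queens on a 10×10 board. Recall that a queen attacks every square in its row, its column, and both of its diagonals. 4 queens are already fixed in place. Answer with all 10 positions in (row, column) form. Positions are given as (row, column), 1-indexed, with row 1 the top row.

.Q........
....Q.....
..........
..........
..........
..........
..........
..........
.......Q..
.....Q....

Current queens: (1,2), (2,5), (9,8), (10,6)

Row 3: attacked by (1,2)→{2,4}; (2,5)→{4,5,6}; (9,8)→{2,8}; (10,6)→{6}. Safe: 1, 3, 7, 9, 10. Place at column 9.
Row 4: attacked by (1,2)→{2,5}; (2,5)→{3,5,7}; (3,9)→{8,9,10}; (9,8)→{3,8}; (10,6)→{6}. Safe: 1, 4. Place at column 1.
Row 5: attacked by (1,2)→{2,6}; (2,5)→{2,5,8}; (3,9)→{7,9}; (4,1)→{1,2}; (9,8)→{4,8}; (10,6)→{1,6}. Safe: 3, 10. Place at column 10.
Row 6: attacked by (1,2)→{2,7}; (2,5)→{1,5,9}; (3,9)→{6,9}; (4,1)→{1,3}; (5,10)→{9,10}; (9,8)→{5,8}; (10,6)→{2,6,10}. Safe: 4. Place at column 4.
Row 7: attacked by (1,2)→{2,8}; (2,5)→{5,10}; (3,9)→{5,9}; (4,1)→{1,4}; (5,10)→{8,10}; (6,4)→{3,4,5}; (9,8)→{6,8,10}; (10,6)→{3,6,9}. Safe: 7. Place at column 7.
Row 8: attacked by (1,2)→{2,9}; (2,5)→{5}; (3,9)→{4,9}; (4,1)→{1,5}; (5,10)→{7,10}; (6,4)→{2,4,6}; (7,7)→{6,7,8}; (9,8)→{7,8,9}; (10,6)→{4,6,8}. Safe: 3. Place at column 3.
Columns [2, 5, 9, 1, 10, 4, 7, 3, 8, 6], r−c [-1, -3, -6, 3, -5, 2, 0, 5, 1, 4], r+c [3, 7, 12, 5, 15, 10, 14, 11, 17, 16] are all distinct, so no two queens attack.

(1,2) (2,5) (3,9) (4,1) (5,10) (6,4) (7,7) (8,3) (9,8) (10,6)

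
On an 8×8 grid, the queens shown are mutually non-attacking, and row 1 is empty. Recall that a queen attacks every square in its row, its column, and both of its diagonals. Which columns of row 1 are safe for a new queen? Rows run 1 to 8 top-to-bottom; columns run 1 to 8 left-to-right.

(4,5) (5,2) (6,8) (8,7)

(4,5) attacks row 1 at column 5 and diagonals 2, 8.
(5,2) attacks row 1 at column 2 and diagonals 6.
(6,8) attacks row 1 at column 8 and diagonals 3.
(8,7) attacks row 1 at column 7.
Attacked columns: {2, 3, 5, 6, 7, 8}. Safe: {1, 4}.

columns 1, 4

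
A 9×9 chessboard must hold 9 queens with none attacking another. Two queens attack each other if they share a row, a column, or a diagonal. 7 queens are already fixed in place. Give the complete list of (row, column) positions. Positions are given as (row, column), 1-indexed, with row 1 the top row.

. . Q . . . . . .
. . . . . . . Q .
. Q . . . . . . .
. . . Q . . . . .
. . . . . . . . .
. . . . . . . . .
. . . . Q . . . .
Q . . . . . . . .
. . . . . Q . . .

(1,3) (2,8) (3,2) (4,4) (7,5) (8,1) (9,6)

(1,3) (2,8) (3,2) (4,4) (5,9) (6,7) (7,5) (8,1) (9,6)

Row 5: attacked by (1,3)→{3,7}; (2,8)→{5,8}; (3,2)→{2,4}; (4,4)→{3,4,5}; (7,5)→{3,5,7}; (8,1)→{1,4}; (9,6)→{2,6}. Safe: 9. Place at column 9.
Row 6: attacked by (1,3)→{3,8}; (2,8)→{4,8}; (3,2)→{2,5}; (4,4)→{2,4,6}; (5,9)→{8,9}; (7,5)→{4,5,6}; (8,1)→{1,3}; (9,6)→{3,6,9}. Safe: 7. Place at column 7.
Columns [3, 8, 2, 4, 9, 7, 5, 1, 6], r−c [-2, -6, 1, 0, -4, -1, 2, 7, 3], r+c [4, 10, 5, 8, 14, 13, 12, 9, 15] are all distinct, so no two queens attack.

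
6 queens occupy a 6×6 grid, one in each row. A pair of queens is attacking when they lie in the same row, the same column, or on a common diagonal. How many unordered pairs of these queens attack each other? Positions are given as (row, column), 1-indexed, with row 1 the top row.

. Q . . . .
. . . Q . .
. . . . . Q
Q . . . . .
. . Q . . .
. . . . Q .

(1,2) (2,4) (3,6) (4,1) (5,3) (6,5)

0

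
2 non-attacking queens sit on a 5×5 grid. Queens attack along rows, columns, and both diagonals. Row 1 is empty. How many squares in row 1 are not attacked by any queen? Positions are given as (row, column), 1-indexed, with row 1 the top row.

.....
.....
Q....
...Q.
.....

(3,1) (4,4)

2

(3,1) attacks row 1 at column 1 and diagonals 3.
(4,4) attacks row 1 at column 4 and diagonals 1.
Attacked columns: {1, 3, 4}. Safe: {2, 5}.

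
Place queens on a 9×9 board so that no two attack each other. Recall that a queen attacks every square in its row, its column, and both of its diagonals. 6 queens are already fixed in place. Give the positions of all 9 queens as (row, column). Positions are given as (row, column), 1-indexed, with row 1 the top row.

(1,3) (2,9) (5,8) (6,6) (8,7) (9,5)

(1,3) (2,9) (3,4) (4,1) (5,8) (6,6) (7,2) (8,7) (9,5)

Row 3: attacked by (1,3)→{1,3,5}; (2,9)→{8,9}; (5,8)→{6,8}; (6,6)→{3,6,9}; (8,7)→{2,7}; (9,5)→{5}. Safe: 4. Place at column 4.
Row 4: attacked by (1,3)→{3,6}; (2,9)→{7,9}; (3,4)→{3,4,5}; (5,8)→{7,8,9}; (6,6)→{4,6,8}; (8,7)→{3,7}; (9,5)→{5}. Safe: 1, 2. Place at column 1.
Row 7: attacked by (1,3)→{3,9}; (2,9)→{4,9}; (3,4)→{4,8}; (4,1)→{1,4}; (5,8)→{6,8}; (6,6)→{5,6,7}; (8,7)→{6,7,8}; (9,5)→{3,5,7}. Safe: 2. Place at column 2.
Columns [3, 9, 4, 1, 8, 6, 2, 7, 5], r−c [-2, -7, -1, 3, -3, 0, 5, 1, 4], r+c [4, 11, 7, 5, 13, 12, 9, 15, 14] are all distinct, so no two queens attack.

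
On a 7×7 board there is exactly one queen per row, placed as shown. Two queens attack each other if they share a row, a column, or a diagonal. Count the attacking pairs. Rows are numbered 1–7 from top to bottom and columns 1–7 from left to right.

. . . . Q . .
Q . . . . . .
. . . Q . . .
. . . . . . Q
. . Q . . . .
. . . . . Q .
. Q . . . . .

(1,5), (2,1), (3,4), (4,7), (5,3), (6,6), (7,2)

All columns are distinct and no two queens satisfy |Δrow| = |Δcol|, so no pair attacks.

0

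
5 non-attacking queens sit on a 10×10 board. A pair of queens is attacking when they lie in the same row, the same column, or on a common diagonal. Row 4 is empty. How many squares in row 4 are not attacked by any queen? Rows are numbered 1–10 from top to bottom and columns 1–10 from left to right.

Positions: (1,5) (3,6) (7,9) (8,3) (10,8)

3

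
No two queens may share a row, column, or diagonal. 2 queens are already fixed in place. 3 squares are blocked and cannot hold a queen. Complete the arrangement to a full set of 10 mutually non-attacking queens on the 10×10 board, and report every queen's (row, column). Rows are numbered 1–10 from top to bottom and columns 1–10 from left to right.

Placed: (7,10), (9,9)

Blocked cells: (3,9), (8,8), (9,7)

(1,6) (2,3) (3,7) (4,2) (5,4) (6,8) (7,10) (8,5) (9,9) (10,1)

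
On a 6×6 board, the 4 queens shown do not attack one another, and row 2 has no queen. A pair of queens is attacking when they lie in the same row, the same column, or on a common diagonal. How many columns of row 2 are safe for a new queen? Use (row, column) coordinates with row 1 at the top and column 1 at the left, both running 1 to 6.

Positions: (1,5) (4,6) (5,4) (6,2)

(1,5) attacks row 2 at column 5 and diagonals 4, 6.
(4,6) attacks row 2 at column 6 and diagonals 4.
(5,4) attacks row 2 at column 4 and diagonals 1.
(6,2) attacks row 2 at column 2 and diagonals 6.
Attacked columns: {1, 2, 4, 5, 6}. Safe: {3}.

1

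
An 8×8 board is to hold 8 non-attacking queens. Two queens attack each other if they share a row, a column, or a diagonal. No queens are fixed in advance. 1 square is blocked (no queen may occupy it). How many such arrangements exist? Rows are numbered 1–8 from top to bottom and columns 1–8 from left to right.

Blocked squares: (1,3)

Branch on row 1: col 1 → 4; col 2 → 8; col 4 → 18; col 5 → 18; col 6 → 16; col 7 → 8; col 8 → 4.
Sum: 4 + 8 + 18 + 18 + 16 + 8 + 4 = 76.

76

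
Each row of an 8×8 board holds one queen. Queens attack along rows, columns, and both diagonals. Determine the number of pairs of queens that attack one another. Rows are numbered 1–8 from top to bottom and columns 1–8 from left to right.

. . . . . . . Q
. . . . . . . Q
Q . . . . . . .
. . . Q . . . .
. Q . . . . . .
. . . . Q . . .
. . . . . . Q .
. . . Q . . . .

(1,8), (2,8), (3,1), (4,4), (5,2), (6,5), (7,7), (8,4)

Same column: (1,8)–(2,8) (column 8); (4,4)–(8,4) (column 4).
Same diagonal: (4,4)–(7,7) (|4−7| = |4−7| = 3).
Total attacking pairs: 3.

3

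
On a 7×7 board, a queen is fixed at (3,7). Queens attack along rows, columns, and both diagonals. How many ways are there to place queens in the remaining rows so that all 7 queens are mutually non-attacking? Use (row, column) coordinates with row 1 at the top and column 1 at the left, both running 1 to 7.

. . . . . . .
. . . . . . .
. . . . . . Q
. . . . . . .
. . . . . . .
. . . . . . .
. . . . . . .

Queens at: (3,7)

6

Branch on row 1: col 1 → 1; col 2 → 1; col 3 → 1; col 4 → 1; col 6 → 2.
Sum: 1 + 1 + 1 + 1 + 2 = 6.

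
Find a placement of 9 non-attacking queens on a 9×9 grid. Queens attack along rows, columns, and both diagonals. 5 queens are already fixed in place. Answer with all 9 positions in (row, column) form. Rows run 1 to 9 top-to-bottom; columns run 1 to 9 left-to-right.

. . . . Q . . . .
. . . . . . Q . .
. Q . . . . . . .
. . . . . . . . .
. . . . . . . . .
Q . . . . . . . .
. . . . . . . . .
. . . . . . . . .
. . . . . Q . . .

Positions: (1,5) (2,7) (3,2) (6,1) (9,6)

(1,5) (2,7) (3,2) (4,4) (5,8) (6,1) (7,3) (8,9) (9,6)

Row 4: attacked by (1,5)→{2,5,8}; (2,7)→{5,7,9}; (3,2)→{1,2,3}; (6,1)→{1,3}; (9,6)→{1,6}. Safe: 4. Place at column 4.
Row 5: attacked by (1,5)→{1,5,9}; (2,7)→{4,7}; (3,2)→{2,4}; (4,4)→{3,4,5}; (6,1)→{1,2}; (9,6)→{2,6}. Safe: 8. Place at column 8.
Row 7: attacked by (1,5)→{5}; (2,7)→{2,7}; (3,2)→{2,6}; (4,4)→{1,4,7}; (5,8)→{6,8}; (6,1)→{1,2}; (9,6)→{4,6,8}. Safe: 3, 9. Place at column 3.
Row 8: attacked by (1,5)→{5}; (2,7)→{1,7}; (3,2)→{2,7}; (4,4)→{4,8}; (5,8)→{5,8}; (6,1)→{1,3}; (7,3)→{2,3,4}; (9,6)→{5,6,7}. Safe: 9. Place at column 9.
Columns [5, 7, 2, 4, 8, 1, 3, 9, 6], r−c [-4, -5, 1, 0, -3, 5, 4, -1, 3], r+c [6, 9, 5, 8, 13, 7, 10, 17, 15] are all distinct, so no two queens attack.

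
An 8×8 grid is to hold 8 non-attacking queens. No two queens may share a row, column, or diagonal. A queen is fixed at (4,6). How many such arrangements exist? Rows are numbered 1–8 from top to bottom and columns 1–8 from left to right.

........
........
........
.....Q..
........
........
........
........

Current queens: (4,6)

12

Branch on row 1: col 1 → 2; col 2 → 1; col 4 → 1; col 5 → 6; col 7 → 1; col 8 → 1.
Sum: 2 + 1 + 1 + 6 + 1 + 1 = 12.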